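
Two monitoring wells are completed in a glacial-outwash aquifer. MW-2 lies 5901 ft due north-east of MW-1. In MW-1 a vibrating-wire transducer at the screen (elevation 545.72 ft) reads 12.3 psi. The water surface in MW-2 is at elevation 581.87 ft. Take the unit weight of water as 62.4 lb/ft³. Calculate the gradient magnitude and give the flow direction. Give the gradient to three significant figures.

i ≈ 0.00132; groundwater flows toward the south-west

Pressure head at MW-1: ψ = 144·P/γ = 144 × 12.3 / 62.4 = 28.38 ft.
Total head at MW-1: h = z + ψ = 545.72 + 28.38 = 574.10 ft.
Total head at MW-2: h = 581.87 ft (water level in the piezometer is the total head).
Head difference: h(MW-1) − h(MW-2) = 574.10 − 581.87 = -7.77 ft.
Hydraulic gradient: i = |Δh| / L = 7.77 / 5901 = 0.00132.
Flow is from higher to lower head: from MW-2 toward MW-1, i.e. toward the south-west.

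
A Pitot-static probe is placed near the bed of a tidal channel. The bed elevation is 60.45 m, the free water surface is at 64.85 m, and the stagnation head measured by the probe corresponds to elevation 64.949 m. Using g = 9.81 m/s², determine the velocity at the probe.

Near the bed, under hydrostatic conditions, the piezometric head (z + ψ) equals the free-surface elevation, 64.85 m.
Velocity head = total − piezometric = 64.949 − 64.85 = 0.099 m.
v = √(2g·h_v) = √(2 × 9.81 × 0.099) = 1.39 m/s.

v ≈ 1.39 m/s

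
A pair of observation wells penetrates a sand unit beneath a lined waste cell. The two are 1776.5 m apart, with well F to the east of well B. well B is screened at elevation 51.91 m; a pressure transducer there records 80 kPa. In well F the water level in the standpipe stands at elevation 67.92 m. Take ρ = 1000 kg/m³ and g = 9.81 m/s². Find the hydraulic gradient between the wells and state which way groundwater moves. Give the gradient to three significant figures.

i ≈ 0.00442; groundwater flows toward the west

Pressure head at well B: ψ = P/(ρg) = 80×1000 / (1000 × 9.81) = 8.15 m.
Total head at well B: h = z + ψ = 51.91 + 8.15 = 60.06 m.
Total head at well F: h = 67.92 m (water level in the piezometer is the total head).
Head difference: h(well B) − h(well F) = 60.06 − 67.92 = -7.86 m.
Hydraulic gradient: i = |Δh| / L = 7.86 / 1776.5 = 0.00442.
Flow is from higher to lower head: from well F toward well B, i.e. toward the west.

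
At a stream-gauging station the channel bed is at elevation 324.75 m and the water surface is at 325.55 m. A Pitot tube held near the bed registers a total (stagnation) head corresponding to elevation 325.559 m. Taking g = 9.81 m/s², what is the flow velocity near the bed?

Near the bed, under hydrostatic conditions, the piezometric head (z + ψ) equals the free-surface elevation, 325.55 m.
Velocity head = total − piezometric = 325.559 − 325.55 = 0.009 m.
v = √(2g·h_v) = √(2 × 9.81 × 0.009) = 0.420 m/s.

v ≈ 0.420 m/s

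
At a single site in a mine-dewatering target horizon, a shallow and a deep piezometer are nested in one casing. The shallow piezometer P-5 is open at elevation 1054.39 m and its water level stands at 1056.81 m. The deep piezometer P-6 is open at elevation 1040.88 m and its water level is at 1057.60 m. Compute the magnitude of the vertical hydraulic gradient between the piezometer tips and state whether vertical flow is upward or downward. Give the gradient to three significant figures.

|i_v| ≈ 0.0585; vertical flow is upward

Total head at P-5: h = 1056.81 m (water level in the standpipe).
Total head at P-6: h = 1057.60 m.
Δh = h(P-5) − h(P-6) = 1056.81 − 1057.60 = -0.79 m.
Vertical separation Δz = 1054.39 − 1040.88 = 13.51 m.
|i_v| = |Δh| / Δz = 0.79 / 13.51 = 0.0585.
Head is higher in the deep piezometer, so vertical flow is upward (discharge condition).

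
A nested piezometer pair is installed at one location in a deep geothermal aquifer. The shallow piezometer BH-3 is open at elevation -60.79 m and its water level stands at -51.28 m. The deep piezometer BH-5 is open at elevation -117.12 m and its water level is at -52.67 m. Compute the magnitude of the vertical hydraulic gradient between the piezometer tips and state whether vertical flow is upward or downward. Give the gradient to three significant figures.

|i_v| ≈ 0.0247; vertical flow is downward

Total head at BH-3: h = -51.28 m (water level in the standpipe).
Total head at BH-5: h = -52.67 m.
Δh = h(BH-3) − h(BH-5) = -51.28 − (-52.67) = 1.39 m.
Vertical separation Δz = -60.79 − (-117.12) = 56.33 m.
|i_v| = |Δh| / Δz = 1.39 / 56.33 = 0.0247.
Head is higher in the shallow piezometer, so vertical flow is downward (recharge condition).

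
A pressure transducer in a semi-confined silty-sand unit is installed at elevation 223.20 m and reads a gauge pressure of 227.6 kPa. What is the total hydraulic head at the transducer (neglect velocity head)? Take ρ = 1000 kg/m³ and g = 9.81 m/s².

ψ = P/(ρg) = 227.6×1000 / (1000 × 9.81) = 23.20 m.
h = z + ψ = 223.20 + 23.20 = 246.40 m.

h ≈ 246.40 m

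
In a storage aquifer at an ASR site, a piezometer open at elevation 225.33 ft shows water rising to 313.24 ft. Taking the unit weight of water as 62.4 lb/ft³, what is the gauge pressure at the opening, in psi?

Pressure head ψ = h − z = 313.24 − 225.33 = 87.91 ft.
P = γ·ψ / 144 = 62.4 × 87.91 / 144 = 38.1 psi.

P ≈ 38.1 psi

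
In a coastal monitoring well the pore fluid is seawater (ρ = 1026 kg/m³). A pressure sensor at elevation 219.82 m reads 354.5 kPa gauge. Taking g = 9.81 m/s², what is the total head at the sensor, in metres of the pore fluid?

h ≈ 255.04 m

ψ = P/(ρg) = 354.5×1000 / (1026 × 9.81) = 35.22 m.
h = z + ψ = 219.82 + 35.22 = 255.04 m.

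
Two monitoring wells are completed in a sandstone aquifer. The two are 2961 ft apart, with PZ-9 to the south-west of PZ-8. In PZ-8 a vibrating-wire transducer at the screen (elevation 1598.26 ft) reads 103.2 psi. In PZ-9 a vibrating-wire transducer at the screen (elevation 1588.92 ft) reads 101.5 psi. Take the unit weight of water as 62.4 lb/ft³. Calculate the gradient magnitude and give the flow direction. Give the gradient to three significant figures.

Pressure head at PZ-8: ψ = 144·P/γ = 144 × 103.2 / 62.4 = 238.15 ft.
Total head at PZ-8: h = z + ψ = 1598.26 + 238.15 = 1836.41 ft.
Pressure head at PZ-9: ψ = 144·P/γ = 144 × 101.5 / 62.4 = 234.23 ft.
Total head at PZ-9: h = z + ψ = 1588.92 + 234.23 = 1823.15 ft.
Head difference: h(PZ-8) − h(PZ-9) = 1836.41 − 1823.15 = 13.26 ft.
Hydraulic gradient: i = |Δh| / L = 13.26 / 2961 = 0.00448.
Flow is from higher to lower head: from PZ-8 toward PZ-9, i.e. toward the south-west.

i ≈ 0.00448; groundwater flows toward the south-west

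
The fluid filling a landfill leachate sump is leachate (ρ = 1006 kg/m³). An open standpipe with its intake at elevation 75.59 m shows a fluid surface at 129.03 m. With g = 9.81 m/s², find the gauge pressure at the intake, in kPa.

P ≈ 527 kPa

Pressure head ψ = h − z = 129.03 − 75.59 = 53.44 m.
P = ρgψ = 1006 × 9.81 × 53.44 = 527392 Pa ≈ 527 kPa.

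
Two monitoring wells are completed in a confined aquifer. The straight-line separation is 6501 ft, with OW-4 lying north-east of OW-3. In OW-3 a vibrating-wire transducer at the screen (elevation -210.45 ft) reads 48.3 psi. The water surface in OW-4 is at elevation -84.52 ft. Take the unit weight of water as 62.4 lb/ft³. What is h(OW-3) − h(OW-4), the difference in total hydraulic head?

Pressure head at OW-3: ψ = 144·P/γ = 144 × 48.3 / 62.4 = 111.46 ft.
Total head at OW-3: h = z + ψ = -210.45 + 111.46 = -98.99 ft.
Total head at OW-4: h = -84.52 ft (water level in the piezometer is the total head).
Head difference: h(OW-3) − h(OW-4) = -98.99 − (-84.52) = -14.47 ft.

Δh ≈ -14.47 ft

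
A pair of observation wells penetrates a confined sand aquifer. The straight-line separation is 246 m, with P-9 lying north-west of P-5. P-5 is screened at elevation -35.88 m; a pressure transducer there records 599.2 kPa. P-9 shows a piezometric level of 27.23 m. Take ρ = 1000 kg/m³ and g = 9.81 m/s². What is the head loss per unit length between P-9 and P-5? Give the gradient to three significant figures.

i ≈ 0.00825 m/m

Pressure head at P-5: ψ = P/(ρg) = 599.2×1000 / (1000 × 9.81) = 61.08 m.
Total head at P-5: h = z + ψ = -35.88 + 61.08 = 25.20 m.
Total head at P-9: h = 27.23 m (water level in the piezometer is the total head).
Head difference: h(P-5) − h(P-9) = 25.20 − 27.23 = -2.03 m.
Hydraulic gradient: i = |Δh| / L = 2.03 / 246 = 0.00825.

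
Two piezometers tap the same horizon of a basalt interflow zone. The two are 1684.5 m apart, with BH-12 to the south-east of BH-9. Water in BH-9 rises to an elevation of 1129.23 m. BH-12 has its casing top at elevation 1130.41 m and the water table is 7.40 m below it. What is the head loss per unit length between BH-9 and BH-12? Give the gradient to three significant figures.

Total head at BH-9: h = 1129.23 m (water level in the piezometer is the total head).
Total head at BH-12: h = 1130.41 − 7.40 = 1123.01 m.
Head difference: h(BH-9) − h(BH-12) = 1129.23 − 1123.01 = 6.22 m.
Hydraulic gradient: i = |Δh| / L = 6.22 / 1684.5 = 0.00369.

i ≈ 0.00369 m/m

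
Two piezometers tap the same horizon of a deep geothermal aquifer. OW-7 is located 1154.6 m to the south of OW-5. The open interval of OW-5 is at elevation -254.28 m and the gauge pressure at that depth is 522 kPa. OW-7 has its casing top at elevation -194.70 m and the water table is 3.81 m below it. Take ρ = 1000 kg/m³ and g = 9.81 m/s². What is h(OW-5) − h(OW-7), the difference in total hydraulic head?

Δh ≈ -2.56 m

Pressure head at OW-5: ψ = P/(ρg) = 522×1000 / (1000 × 9.81) = 53.21 m.
Total head at OW-5: h = z + ψ = -254.28 + 53.21 = -201.07 m.
Total head at OW-7: h = -194.70 − 3.81 = -198.51 m.
Head difference: h(OW-5) − h(OW-7) = -201.07 − (-198.51) = -2.56 m.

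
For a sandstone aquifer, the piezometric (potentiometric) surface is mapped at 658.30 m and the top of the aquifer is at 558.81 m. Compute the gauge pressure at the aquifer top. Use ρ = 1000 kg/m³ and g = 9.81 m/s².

P ≈ 976 kPa

Pressure head at the aquifer top: ψ = h − z = 658.30 − 558.81 = 99.49 m.
P = ρgψ = 1000 × 9.81 × 99.49 = 975997 Pa ≈ 976 kPa.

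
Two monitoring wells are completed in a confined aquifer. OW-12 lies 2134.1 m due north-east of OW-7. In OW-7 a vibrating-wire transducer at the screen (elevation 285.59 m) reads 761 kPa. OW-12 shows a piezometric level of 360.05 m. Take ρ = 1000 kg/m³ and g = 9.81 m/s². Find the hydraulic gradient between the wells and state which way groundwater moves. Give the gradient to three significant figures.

Pressure head at OW-7: ψ = P/(ρg) = 761×1000 / (1000 × 9.81) = 77.57 m.
Total head at OW-7: h = z + ψ = 285.59 + 77.57 = 363.16 m.
Total head at OW-12: h = 360.05 m (water level in the piezometer is the total head).
Head difference: h(OW-7) − h(OW-12) = 363.16 − 360.05 = 3.11 m.
Hydraulic gradient: i = |Δh| / L = 3.11 / 2134.1 = 0.00146.
Flow is from higher to lower head: from OW-7 toward OW-12, i.e. toward the north-east.

i ≈ 0.00146; groundwater flows toward the north-east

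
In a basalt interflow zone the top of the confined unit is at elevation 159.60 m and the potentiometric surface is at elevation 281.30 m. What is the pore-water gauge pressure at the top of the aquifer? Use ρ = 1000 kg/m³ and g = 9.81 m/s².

Pressure head at the aquifer top: ψ = h − z = 281.30 − 159.60 = 121.70 m.
P = ρgψ = 1000 × 9.81 × 121.70 = 1193877 Pa ≈ 1190 kPa.

P ≈ 1190 kPa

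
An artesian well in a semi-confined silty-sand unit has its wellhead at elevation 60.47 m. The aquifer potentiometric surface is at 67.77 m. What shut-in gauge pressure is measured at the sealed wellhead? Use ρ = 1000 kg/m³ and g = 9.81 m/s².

P ≈ 71.6 kPa

Head above the cap: Δh = 67.77 − 60.47 = 7.30 m.
P = ρgΔh = 1000 × 9.81 × 7.30 = 71613 Pa ≈ 71.6 kPa.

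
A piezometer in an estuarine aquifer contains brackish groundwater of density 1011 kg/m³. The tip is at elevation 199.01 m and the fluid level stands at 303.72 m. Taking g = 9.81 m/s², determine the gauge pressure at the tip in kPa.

P ≈ 1040 kPa

Pressure head ψ = h − z = 303.72 − 199.01 = 104.71 m.
P = ρgψ = 1011 × 9.81 × 104.71 = 1038504 Pa ≈ 1040 kPa.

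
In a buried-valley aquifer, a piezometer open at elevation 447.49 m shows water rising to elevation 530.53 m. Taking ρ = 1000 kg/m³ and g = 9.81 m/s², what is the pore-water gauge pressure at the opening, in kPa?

P ≈ 815 kPa

Pressure head ψ = h − z = 530.53 − 447.49 = 83.04 m.
P = ρgψ = 1000 × 9.81 × 83.04 = 814622 Pa ≈ 815 kPa.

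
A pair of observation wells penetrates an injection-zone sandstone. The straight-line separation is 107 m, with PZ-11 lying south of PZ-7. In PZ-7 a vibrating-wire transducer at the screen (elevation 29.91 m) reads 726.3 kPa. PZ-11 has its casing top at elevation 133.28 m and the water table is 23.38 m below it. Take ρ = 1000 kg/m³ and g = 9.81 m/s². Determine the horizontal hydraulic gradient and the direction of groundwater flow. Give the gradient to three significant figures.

Pressure head at PZ-7: ψ = P/(ρg) = 726.3×1000 / (1000 × 9.81) = 74.04 m.
Total head at PZ-7: h = z + ψ = 29.91 + 74.04 = 103.95 m.
Total head at PZ-11: h = 133.28 − 23.38 = 109.90 m.
Head difference: h(PZ-7) − h(PZ-11) = 103.95 − 109.90 = -5.95 m.
Hydraulic gradient: i = |Δh| / L = 5.95 / 107 = 0.0556.
Flow is from higher to lower head: from PZ-11 toward PZ-7, i.e. toward the north.

i ≈ 0.0556; groundwater flows toward the north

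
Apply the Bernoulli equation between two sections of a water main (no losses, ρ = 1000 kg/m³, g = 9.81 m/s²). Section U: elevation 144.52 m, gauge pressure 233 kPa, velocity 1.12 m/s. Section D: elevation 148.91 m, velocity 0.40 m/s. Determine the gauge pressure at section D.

Pressure head at U: ψ₁ = P₁/(ρg) = 233×1000 / (1000 × 9.81) = 23.75 m.
Velocity heads: v₁²/2g = 1.12²/19.62 = 0.064 m; v₂²/2g = 0.40²/19.62 = 0.008 m.
Total head H = z₁ + ψ₁ + v₁²/2g = 144.52 + 23.75 + 0.064 = 168.33 m.
ψ₂ = H − z₂ − v₂²/2g = 168.33 − 148.91 − 0.008 = 19.41 m.
P₂ = ρgψ₂ = 1000 × 9.81 × 19.41 ≈ 190 kPa.

P₂ ≈ 190 kPa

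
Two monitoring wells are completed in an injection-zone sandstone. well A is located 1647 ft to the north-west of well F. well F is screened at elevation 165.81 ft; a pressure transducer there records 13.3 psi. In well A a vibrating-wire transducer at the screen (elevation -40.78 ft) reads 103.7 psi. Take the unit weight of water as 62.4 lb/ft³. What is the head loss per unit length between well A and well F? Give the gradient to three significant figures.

i ≈ 0.00123 ft/ft

Pressure head at well F: ψ = 144·P/γ = 144 × 13.3 / 62.4 = 30.69 ft.
Total head at well F: h = z + ψ = 165.81 + 30.69 = 196.50 ft.
Pressure head at well A: ψ = 144·P/γ = 144 × 103.7 / 62.4 = 239.31 ft.
Total head at well A: h = z + ψ = -40.78 + 239.31 = 198.53 ft.
Head difference: h(well F) − h(well A) = 196.50 − 198.53 = -2.03 ft.
Hydraulic gradient: i = |Δh| / L = 2.03 / 1647 = 0.00123.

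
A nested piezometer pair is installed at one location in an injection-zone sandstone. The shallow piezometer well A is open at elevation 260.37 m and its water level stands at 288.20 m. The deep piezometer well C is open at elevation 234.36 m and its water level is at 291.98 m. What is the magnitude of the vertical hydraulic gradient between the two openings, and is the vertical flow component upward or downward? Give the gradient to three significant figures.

|i_v| ≈ 0.145; vertical flow is upward

Total head at well A: h = 288.20 m (water level in the standpipe).
Total head at well C: h = 291.98 m.
Δh = h(well A) − h(well C) = 288.20 − 291.98 = -3.78 m.
Vertical separation Δz = 260.37 − 234.36 = 26.01 m.
|i_v| = |Δh| / Δz = 3.78 / 26.01 = 0.145.
Head is higher in the deep piezometer, so vertical flow is upward (discharge condition).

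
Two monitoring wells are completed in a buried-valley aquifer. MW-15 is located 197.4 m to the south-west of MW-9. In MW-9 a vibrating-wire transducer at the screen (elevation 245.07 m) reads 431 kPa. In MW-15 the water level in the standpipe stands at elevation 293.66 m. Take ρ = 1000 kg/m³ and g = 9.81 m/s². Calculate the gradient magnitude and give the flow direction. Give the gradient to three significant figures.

Pressure head at MW-9: ψ = P/(ρg) = 431×1000 / (1000 × 9.81) = 43.93 m.
Total head at MW-9: h = z + ψ = 245.07 + 43.93 = 289.00 m.
Total head at MW-15: h = 293.66 m (water level in the piezometer is the total head).
Head difference: h(MW-9) − h(MW-15) = 289.00 − 293.66 = -4.66 m.
Hydraulic gradient: i = |Δh| / L = 4.66 / 197.4 = 0.0236.
Flow is from higher to lower head: from MW-15 toward MW-9, i.e. toward the north-east.

i ≈ 0.0236; groundwater flows toward the north-east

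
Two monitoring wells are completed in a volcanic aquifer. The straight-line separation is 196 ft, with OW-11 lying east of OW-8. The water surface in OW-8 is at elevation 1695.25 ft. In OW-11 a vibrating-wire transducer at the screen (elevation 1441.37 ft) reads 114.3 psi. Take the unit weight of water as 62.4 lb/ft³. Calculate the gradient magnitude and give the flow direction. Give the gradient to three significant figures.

i ≈ 0.0505; groundwater flows toward the west

Total head at OW-8: h = 1695.25 ft (water level in the piezometer is the total head).
Pressure head at OW-11: ψ = 144·P/γ = 144 × 114.3 / 62.4 = 263.77 ft.
Total head at OW-11: h = z + ψ = 1441.37 + 263.77 = 1705.14 ft.
Head difference: h(OW-8) − h(OW-11) = 1695.25 − 1705.14 = -9.89 ft.
Hydraulic gradient: i = |Δh| / L = 9.89 / 196 = 0.0505.
Flow is from higher to lower head: from OW-11 toward OW-8, i.e. toward the west.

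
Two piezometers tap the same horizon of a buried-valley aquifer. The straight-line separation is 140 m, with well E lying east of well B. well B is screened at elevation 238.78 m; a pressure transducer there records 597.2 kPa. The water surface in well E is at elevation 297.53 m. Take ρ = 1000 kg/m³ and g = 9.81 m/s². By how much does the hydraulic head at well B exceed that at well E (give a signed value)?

Δh ≈ 2.13 m

Pressure head at well B: ψ = P/(ρg) = 597.2×1000 / (1000 × 9.81) = 60.88 m.
Total head at well B: h = z + ψ = 238.78 + 60.88 = 299.66 m.
Total head at well E: h = 297.53 m (water level in the piezometer is the total head).
Head difference: h(well B) − h(well E) = 299.66 − 297.53 = 2.13 m.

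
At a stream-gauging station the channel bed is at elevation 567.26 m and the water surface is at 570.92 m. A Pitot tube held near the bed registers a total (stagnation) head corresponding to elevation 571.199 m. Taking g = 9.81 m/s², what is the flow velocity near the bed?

v ≈ 2.34 m/s

Near the bed, under hydrostatic conditions, the piezometric head (z + ψ) equals the free-surface elevation, 570.92 m.
Velocity head = total − piezometric = 571.199 − 570.92 = 0.279 m.
v = √(2g·h_v) = √(2 × 9.81 × 0.279) = 2.34 m/s.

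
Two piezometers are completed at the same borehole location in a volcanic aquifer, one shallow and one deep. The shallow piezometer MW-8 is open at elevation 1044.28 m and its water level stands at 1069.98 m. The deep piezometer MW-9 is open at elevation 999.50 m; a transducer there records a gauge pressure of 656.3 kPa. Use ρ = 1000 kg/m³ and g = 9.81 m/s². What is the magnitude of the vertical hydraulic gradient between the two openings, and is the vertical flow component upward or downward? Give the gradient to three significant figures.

Total head at MW-8: h = 1069.98 m (water level in the standpipe).
Pressure head at MW-9: ψ = P/(ρg) = 656.3×1000 / (1000 × 9.81) = 66.90 m.
Total head at MW-9: h = z + ψ = 999.50 + 66.90 = 1066.40 m.
Δh = h(MW-8) − h(MW-9) = 1069.98 − 1066.40 = 3.58 m.
Vertical separation Δz = 1044.28 − 999.50 = 44.78 m.
|i_v| = |Δh| / Δz = 3.58 / 44.78 = 0.0799.
Head is higher in the shallow piezometer, so vertical flow is downward (recharge condition).

|i_v| ≈ 0.0799; vertical flow is downward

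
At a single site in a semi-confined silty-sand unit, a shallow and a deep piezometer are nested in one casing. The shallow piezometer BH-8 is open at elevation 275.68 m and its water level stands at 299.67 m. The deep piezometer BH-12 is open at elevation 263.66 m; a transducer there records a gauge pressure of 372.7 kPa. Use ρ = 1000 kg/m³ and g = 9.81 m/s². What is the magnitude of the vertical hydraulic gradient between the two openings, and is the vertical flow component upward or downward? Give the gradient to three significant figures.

Total head at BH-8: h = 299.67 m (water level in the standpipe).
Pressure head at BH-12: ψ = P/(ρg) = 372.7×1000 / (1000 × 9.81) = 37.99 m.
Total head at BH-12: h = z + ψ = 263.66 + 37.99 = 301.65 m.
Δh = h(BH-8) − h(BH-12) = 299.67 − 301.65 = -1.98 m.
Vertical separation Δz = 275.68 − 263.66 = 12.02 m.
|i_v| = |Δh| / Δz = 1.98 / 12.02 = 0.165.
Head is higher in the deep piezometer, so vertical flow is upward (discharge condition).

|i_v| ≈ 0.165; vertical flow is upward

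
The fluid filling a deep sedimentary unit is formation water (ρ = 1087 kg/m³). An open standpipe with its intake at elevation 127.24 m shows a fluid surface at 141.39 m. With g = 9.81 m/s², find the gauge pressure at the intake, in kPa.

P ≈ 151 kPa

Pressure head ψ = h − z = 141.39 − 127.24 = 14.15 m.
P = ρgψ = 1087 × 9.81 × 14.15 = 150888 Pa ≈ 151 kPa.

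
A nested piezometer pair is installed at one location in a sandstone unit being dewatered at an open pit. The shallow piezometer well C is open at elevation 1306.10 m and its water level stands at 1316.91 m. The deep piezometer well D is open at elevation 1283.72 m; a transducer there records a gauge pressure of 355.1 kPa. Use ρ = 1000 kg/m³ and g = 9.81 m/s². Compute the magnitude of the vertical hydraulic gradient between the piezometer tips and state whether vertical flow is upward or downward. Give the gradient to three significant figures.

|i_v| ≈ 0.134; vertical flow is upward

Total head at well C: h = 1316.91 m (water level in the standpipe).
Pressure head at well D: ψ = P/(ρg) = 355.1×1000 / (1000 × 9.81) = 36.20 m.
Total head at well D: h = z + ψ = 1283.72 + 36.20 = 1319.92 m.
Δh = h(well C) − h(well D) = 1316.91 − 1319.92 = -3.01 m.
Vertical separation Δz = 1306.10 − 1283.72 = 22.38 m.
|i_v| = |Δh| / Δz = 3.01 / 22.38 = 0.134.
Head is higher in the deep piezometer, so vertical flow is upward (discharge condition).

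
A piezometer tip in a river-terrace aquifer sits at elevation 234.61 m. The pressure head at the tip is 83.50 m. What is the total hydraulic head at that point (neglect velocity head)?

h = z + ψ = 234.61 + 83.50 = 318.11 m.

h ≈ 318.11 m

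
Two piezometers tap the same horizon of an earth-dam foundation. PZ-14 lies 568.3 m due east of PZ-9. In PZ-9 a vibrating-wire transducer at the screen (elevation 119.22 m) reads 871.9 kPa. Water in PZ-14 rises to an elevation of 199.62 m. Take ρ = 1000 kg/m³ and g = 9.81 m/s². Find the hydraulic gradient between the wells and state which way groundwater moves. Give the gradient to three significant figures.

Pressure head at PZ-9: ψ = P/(ρg) = 871.9×1000 / (1000 × 9.81) = 88.88 m.
Total head at PZ-9: h = z + ψ = 119.22 + 88.88 = 208.10 m.
Total head at PZ-14: h = 199.62 m (water level in the piezometer is the total head).
Head difference: h(PZ-9) − h(PZ-14) = 208.10 − 199.62 = 8.48 m.
Hydraulic gradient: i = |Δh| / L = 8.48 / 568.3 = 0.0149.
Flow is from higher to lower head: from PZ-9 toward PZ-14, i.e. toward the east.

i ≈ 0.0149; groundwater flows toward the east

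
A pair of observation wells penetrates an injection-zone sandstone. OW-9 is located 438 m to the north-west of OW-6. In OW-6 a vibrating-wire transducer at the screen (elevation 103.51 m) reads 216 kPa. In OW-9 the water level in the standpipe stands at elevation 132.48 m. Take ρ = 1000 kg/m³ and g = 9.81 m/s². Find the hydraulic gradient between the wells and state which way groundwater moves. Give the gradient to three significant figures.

Pressure head at OW-6: ψ = P/(ρg) = 216×1000 / (1000 × 9.81) = 22.02 m.
Total head at OW-6: h = z + ψ = 103.51 + 22.02 = 125.53 m.
Total head at OW-9: h = 132.48 m (water level in the piezometer is the total head).
Head difference: h(OW-6) − h(OW-9) = 125.53 − 132.48 = -6.95 m.
Hydraulic gradient: i = |Δh| / L = 6.95 / 438 = 0.0159.
Flow is from higher to lower head: from OW-9 toward OW-6, i.e. toward the south-east.

i ≈ 0.0159; groundwater flows toward the south-east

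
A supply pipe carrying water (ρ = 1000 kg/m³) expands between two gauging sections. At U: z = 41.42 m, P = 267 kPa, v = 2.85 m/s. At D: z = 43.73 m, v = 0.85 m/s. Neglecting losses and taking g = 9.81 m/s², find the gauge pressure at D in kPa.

P₂ ≈ 248 kPa

Pressure head at U: ψ₁ = P₁/(ρg) = 267×1000 / (1000 × 9.81) = 27.22 m.
Velocity heads: v₁²/2g = 2.85²/19.62 = 0.414 m; v₂²/2g = 0.85²/19.62 = 0.037 m.
Total head H = z₁ + ψ₁ + v₁²/2g = 41.42 + 27.22 + 0.414 = 69.05 m.
ψ₂ = H − z₂ − v₂²/2g = 69.05 − 43.73 − 0.037 = 25.28 m.
P₂ = ρgψ₂ = 1000 × 9.81 × 25.28 ≈ 248 kPa.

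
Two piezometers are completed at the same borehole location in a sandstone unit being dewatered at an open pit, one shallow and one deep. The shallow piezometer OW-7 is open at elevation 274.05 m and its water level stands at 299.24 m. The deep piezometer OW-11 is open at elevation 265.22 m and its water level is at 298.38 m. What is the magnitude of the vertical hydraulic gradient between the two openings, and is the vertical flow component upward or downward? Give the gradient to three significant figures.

Total head at OW-7: h = 299.24 m (water level in the standpipe).
Total head at OW-11: h = 298.38 m.
Δh = h(OW-7) − h(OW-11) = 299.24 − 298.38 = 0.86 m.
Vertical separation Δz = 274.05 − 265.22 = 8.83 m.
|i_v| = |Δh| / Δz = 0.86 / 8.83 = 0.0974.
Head is higher in the shallow piezometer, so vertical flow is downward (recharge condition).

|i_v| ≈ 0.0974; vertical flow is downward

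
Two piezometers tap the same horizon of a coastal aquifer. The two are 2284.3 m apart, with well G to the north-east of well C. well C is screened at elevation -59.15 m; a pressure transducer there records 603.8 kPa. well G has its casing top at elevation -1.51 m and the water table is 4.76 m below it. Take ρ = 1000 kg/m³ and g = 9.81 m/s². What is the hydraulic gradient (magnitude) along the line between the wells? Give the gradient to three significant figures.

i ≈ 0.00380

Pressure head at well C: ψ = P/(ρg) = 603.8×1000 / (1000 × 9.81) = 61.55 m.
Total head at well C: h = z + ψ = -59.15 + 61.55 = 2.40 m.
Total head at well G: h = -1.51 − 4.76 = -6.27 m.
Head difference: h(well C) − h(well G) = 2.40 − (-6.27) = 8.67 m.
Hydraulic gradient: i = |Δh| / L = 8.67 / 2284.3 = 0.00380.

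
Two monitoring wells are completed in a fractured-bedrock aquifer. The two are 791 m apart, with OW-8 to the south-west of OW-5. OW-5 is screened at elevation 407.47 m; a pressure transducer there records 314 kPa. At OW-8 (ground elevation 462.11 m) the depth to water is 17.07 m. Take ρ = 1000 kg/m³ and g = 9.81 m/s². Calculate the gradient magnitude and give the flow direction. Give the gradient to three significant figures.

i ≈ 0.00703; groundwater flows toward the north-east

Pressure head at OW-5: ψ = P/(ρg) = 314×1000 / (1000 × 9.81) = 32.01 m.
Total head at OW-5: h = z + ψ = 407.47 + 32.01 = 439.48 m.
Total head at OW-8: h = 462.11 − 17.07 = 445.04 m.
Head difference: h(OW-5) − h(OW-8) = 439.48 − 445.04 = -5.56 m.
Hydraulic gradient: i = |Δh| / L = 5.56 / 791 = 0.00703.
Flow is from higher to lower head: from OW-8 toward OW-5, i.e. toward the north-east.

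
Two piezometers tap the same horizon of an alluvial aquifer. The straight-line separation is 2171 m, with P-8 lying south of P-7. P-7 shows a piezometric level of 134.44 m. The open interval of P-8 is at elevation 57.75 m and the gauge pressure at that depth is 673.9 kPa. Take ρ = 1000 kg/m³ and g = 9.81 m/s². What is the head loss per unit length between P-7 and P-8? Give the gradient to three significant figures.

i ≈ 0.00368 m/m

Total head at P-7: h = 134.44 m (water level in the piezometer is the total head).
Pressure head at P-8: ψ = P/(ρg) = 673.9×1000 / (1000 × 9.81) = 68.70 m.
Total head at P-8: h = z + ψ = 57.75 + 68.70 = 126.45 m.
Head difference: h(P-7) − h(P-8) = 134.44 − 126.45 = 7.99 m.
Hydraulic gradient: i = |Δh| / L = 7.99 / 2171 = 0.00368.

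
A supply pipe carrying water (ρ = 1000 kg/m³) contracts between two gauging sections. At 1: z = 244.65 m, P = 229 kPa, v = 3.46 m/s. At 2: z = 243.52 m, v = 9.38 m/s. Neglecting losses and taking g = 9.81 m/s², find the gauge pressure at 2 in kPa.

Pressure head at 1: ψ₁ = P₁/(ρg) = 229×1000 / (1000 × 9.81) = 23.34 m.
Velocity heads: v₁²/2g = 3.46²/19.62 = 0.610 m; v₂²/2g = 9.38²/19.62 = 4.484 m.
Total head H = z₁ + ψ₁ + v₁²/2g = 244.65 + 23.34 + 0.610 = 268.60 m.
ψ₂ = H − z₂ − v₂²/2g = 268.60 − 243.52 − 4.484 = 20.60 m.
P₂ = ρgψ₂ = 1000 × 9.81 × 20.60 ≈ 202 kPa.

P₂ ≈ 202 kPa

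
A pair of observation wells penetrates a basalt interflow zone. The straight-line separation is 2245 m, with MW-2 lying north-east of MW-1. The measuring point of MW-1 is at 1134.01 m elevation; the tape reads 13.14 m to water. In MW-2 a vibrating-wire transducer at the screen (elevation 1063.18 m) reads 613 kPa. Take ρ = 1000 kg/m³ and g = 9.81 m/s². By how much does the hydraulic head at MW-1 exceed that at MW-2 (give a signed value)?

Δh ≈ -4.80 m

Total head at MW-1: h = 1134.01 − 13.14 = 1120.87 m.
Pressure head at MW-2: ψ = P/(ρg) = 613×1000 / (1000 × 9.81) = 62.49 m.
Total head at MW-2: h = z + ψ = 1063.18 + 62.49 = 1125.67 m.
Head difference: h(MW-1) − h(MW-2) = 1120.87 − 1125.67 = -4.80 m.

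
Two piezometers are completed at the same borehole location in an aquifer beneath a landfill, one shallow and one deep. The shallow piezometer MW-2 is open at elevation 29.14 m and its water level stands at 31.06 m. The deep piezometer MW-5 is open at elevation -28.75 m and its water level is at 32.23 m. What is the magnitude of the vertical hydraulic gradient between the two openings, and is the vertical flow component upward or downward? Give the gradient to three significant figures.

|i_v| ≈ 0.0202; vertical flow is upward

Total head at MW-2: h = 31.06 m (water level in the standpipe).
Total head at MW-5: h = 32.23 m.
Δh = h(MW-2) − h(MW-5) = 31.06 − 32.23 = -1.17 m.
Vertical separation Δz = 29.14 − (-28.75) = 57.89 m.
|i_v| = |Δh| / Δz = 1.17 / 57.89 = 0.0202.
Head is higher in the deep piezometer, so vertical flow is upward (discharge condition).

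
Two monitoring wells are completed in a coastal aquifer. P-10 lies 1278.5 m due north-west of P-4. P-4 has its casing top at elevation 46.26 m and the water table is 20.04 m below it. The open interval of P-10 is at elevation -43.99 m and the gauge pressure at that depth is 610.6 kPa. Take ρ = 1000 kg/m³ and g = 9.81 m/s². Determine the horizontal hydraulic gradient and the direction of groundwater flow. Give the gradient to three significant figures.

i ≈ 0.00623; groundwater flows toward the north-west

Total head at P-4: h = 46.26 − 20.04 = 26.22 m.
Pressure head at P-10: ψ = P/(ρg) = 610.6×1000 / (1000 × 9.81) = 62.24 m.
Total head at P-10: h = z + ψ = -43.99 + 62.24 = 18.25 m.
Head difference: h(P-4) − h(P-10) = 26.22 − 18.25 = 7.97 m.
Hydraulic gradient: i = |Δh| / L = 7.97 / 1278.5 = 0.00623.
Flow is from higher to lower head: from P-4 toward P-10, i.e. toward the north-west.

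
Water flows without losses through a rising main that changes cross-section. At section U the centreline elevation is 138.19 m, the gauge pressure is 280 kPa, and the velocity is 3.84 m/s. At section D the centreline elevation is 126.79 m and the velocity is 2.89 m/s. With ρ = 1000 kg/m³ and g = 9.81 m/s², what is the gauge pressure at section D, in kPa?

P₂ ≈ 395 kPa

Pressure head at U: ψ₁ = P₁/(ρg) = 280×1000 / (1000 × 9.81) = 28.54 m.
Velocity heads: v₁²/2g = 3.84²/19.62 = 0.752 m; v₂²/2g = 2.89²/19.62 = 0.426 m.
Total head H = z₁ + ψ₁ + v₁²/2g = 138.19 + 28.54 + 0.752 = 167.48 m.
ψ₂ = H − z₂ − v₂²/2g = 167.48 − 126.79 − 0.426 = 40.26 m.
P₂ = ρgψ₂ = 1000 × 9.81 × 40.26 ≈ 395 kPa.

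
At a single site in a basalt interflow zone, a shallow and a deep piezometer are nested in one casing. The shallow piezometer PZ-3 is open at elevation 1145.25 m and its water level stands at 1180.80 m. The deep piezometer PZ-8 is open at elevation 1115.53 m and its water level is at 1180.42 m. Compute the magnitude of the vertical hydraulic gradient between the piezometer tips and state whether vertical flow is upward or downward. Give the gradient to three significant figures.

|i_v| ≈ 0.0128; vertical flow is downward

Total head at PZ-3: h = 1180.80 m (water level in the standpipe).
Total head at PZ-8: h = 1180.42 m.
Δh = h(PZ-3) − h(PZ-8) = 1180.80 − 1180.42 = 0.38 m.
Vertical separation Δz = 1145.25 − 1115.53 = 29.72 m.
|i_v| = |Δh| / Δz = 0.38 / 29.72 = 0.0128.
Head is higher in the shallow piezometer, so vertical flow is downward (recharge condition).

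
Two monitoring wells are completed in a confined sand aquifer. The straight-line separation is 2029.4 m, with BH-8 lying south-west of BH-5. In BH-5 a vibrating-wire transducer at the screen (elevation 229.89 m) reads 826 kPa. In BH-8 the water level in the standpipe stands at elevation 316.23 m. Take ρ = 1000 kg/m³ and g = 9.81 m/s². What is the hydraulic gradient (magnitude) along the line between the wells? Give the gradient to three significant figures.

i ≈ 0.00105

Pressure head at BH-5: ψ = P/(ρg) = 826×1000 / (1000 × 9.81) = 84.20 m.
Total head at BH-5: h = z + ψ = 229.89 + 84.20 = 314.09 m.
Total head at BH-8: h = 316.23 m (water level in the piezometer is the total head).
Head difference: h(BH-5) − h(BH-8) = 314.09 − 316.23 = -2.14 m.
Hydraulic gradient: i = |Δh| / L = 2.14 / 2029.4 = 0.00105.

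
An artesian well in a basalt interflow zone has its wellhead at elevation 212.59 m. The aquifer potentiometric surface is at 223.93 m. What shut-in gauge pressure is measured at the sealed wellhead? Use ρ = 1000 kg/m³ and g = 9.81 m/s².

Head above the cap: Δh = 223.93 − 212.59 = 11.34 m.
P = ρgΔh = 1000 × 9.81 × 11.34 = 111245 Pa ≈ 111 kPa.

P ≈ 111 kPa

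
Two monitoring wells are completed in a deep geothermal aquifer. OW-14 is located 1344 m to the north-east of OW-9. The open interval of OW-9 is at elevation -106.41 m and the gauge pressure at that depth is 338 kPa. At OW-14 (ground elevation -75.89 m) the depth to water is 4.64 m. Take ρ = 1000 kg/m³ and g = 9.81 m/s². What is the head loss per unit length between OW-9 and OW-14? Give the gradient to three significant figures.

i ≈ 0.00638 m/m

Pressure head at OW-9: ψ = P/(ρg) = 338×1000 / (1000 × 9.81) = 34.45 m.
Total head at OW-9: h = z + ψ = -106.41 + 34.45 = -71.96 m.
Total head at OW-14: h = -75.89 − 4.64 = -80.53 m.
Head difference: h(OW-9) − h(OW-14) = -71.96 − (-80.53) = 8.57 m.
Hydraulic gradient: i = |Δh| / L = 8.57 / 1344 = 0.00638.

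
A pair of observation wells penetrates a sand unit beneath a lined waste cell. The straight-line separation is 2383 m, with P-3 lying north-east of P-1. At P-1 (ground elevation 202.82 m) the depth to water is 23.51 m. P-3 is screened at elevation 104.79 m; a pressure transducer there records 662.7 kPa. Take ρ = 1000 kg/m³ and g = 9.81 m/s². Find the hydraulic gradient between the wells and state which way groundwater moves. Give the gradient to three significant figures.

Total head at P-1: h = 202.82 − 23.51 = 179.31 m.
Pressure head at P-3: ψ = P/(ρg) = 662.7×1000 / (1000 × 9.81) = 67.55 m.
Total head at P-3: h = z + ψ = 104.79 + 67.55 = 172.34 m.
Head difference: h(P-1) − h(P-3) = 179.31 − 172.34 = 6.97 m.
Hydraulic gradient: i = |Δh| / L = 6.97 / 2383 = 0.00292.
Flow is from higher to lower head: from P-1 toward P-3, i.e. toward the north-east.

i ≈ 0.00292; groundwater flows toward the north-east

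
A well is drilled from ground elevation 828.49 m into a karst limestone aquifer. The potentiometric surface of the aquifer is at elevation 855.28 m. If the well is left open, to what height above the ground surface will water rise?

Water rises to the potentiometric surface, so the rise above ground = 855.28 − 828.49 = 26.79 m.

≈ 26.79 m above ground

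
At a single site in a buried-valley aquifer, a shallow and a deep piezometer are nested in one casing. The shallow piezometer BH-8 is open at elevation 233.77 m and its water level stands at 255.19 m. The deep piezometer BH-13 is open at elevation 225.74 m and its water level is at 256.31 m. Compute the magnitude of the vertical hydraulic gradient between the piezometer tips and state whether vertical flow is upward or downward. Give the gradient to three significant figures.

Total head at BH-8: h = 255.19 m (water level in the standpipe).
Total head at BH-13: h = 256.31 m.
Δh = h(BH-8) − h(BH-13) = 255.19 − 256.31 = -1.12 m.
Vertical separation Δz = 233.77 − 225.74 = 8.03 m.
|i_v| = |Δh| / Δz = 1.12 / 8.03 = 0.139.
Head is higher in the deep piezometer, so vertical flow is upward (discharge condition).

|i_v| ≈ 0.139; vertical flow is upward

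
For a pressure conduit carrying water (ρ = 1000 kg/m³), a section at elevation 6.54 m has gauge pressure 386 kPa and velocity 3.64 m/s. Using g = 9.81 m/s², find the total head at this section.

h ≈ 46.56 m

Pressure head ψ = P/(ρg) = 386×1000 / (1000 × 9.81) = 39.35 m.
Velocity head = v²/(2g) = 3.64² / (2 × 9.81) = 0.675 m.
h = z + ψ + v²/(2g) = 6.54 + 39.35 + 0.675 = 46.56 m.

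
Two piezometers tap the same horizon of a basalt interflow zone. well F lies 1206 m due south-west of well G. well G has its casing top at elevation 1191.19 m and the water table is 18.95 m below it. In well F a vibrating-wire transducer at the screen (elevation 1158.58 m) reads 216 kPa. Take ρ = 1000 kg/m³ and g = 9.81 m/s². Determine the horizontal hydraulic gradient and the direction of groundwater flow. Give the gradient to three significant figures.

Total head at well G: h = 1191.19 − 18.95 = 1172.24 m.
Pressure head at well F: ψ = P/(ρg) = 216×1000 / (1000 × 9.81) = 22.02 m.
Total head at well F: h = z + ψ = 1158.58 + 22.02 = 1180.60 m.
Head difference: h(well G) − h(well F) = 1172.24 − 1180.60 = -8.36 m.
Hydraulic gradient: i = |Δh| / L = 8.36 / 1206 = 0.00693.
Flow is from higher to lower head: from well F toward well G, i.e. toward the north-east.

i ≈ 0.00693; groundwater flows toward the north-east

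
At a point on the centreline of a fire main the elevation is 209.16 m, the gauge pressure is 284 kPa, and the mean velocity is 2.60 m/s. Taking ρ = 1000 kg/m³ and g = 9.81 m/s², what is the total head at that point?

h ≈ 238.45 m

Pressure head ψ = P/(ρg) = 284×1000 / (1000 × 9.81) = 28.95 m.
Velocity head = v²/(2g) = 2.60² / (2 × 9.81) = 0.345 m.
h = z + ψ + v²/(2g) = 209.16 + 28.95 + 0.345 = 238.45 m.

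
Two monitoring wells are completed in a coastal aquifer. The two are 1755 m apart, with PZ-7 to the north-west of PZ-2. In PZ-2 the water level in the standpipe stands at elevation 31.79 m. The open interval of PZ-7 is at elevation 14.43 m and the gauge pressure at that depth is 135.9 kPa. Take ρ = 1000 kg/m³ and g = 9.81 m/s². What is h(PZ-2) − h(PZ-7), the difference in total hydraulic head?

Δh ≈ 3.51 m

Total head at PZ-2: h = 31.79 m (water level in the piezometer is the total head).
Pressure head at PZ-7: ψ = P/(ρg) = 135.9×1000 / (1000 × 9.81) = 13.85 m.
Total head at PZ-7: h = z + ψ = 14.43 + 13.85 = 28.28 m.
Head difference: h(PZ-2) − h(PZ-7) = 31.79 − 28.28 = 3.51 m.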